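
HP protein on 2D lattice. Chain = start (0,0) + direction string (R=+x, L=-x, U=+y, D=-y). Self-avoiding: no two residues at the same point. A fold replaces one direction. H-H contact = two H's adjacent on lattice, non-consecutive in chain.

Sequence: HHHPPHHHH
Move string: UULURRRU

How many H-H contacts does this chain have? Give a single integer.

Positions: [(0, 0), (0, 1), (0, 2), (-1, 2), (-1, 3), (0, 3), (1, 3), (2, 3), (2, 4)]
H-H contact: residue 2 @(0,2) - residue 5 @(0, 3)

Answer: 1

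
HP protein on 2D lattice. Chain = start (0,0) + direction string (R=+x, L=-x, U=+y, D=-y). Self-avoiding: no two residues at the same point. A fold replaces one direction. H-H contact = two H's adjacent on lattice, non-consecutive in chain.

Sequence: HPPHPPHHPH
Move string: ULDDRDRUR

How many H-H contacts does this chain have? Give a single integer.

Positions: [(0, 0), (0, 1), (-1, 1), (-1, 0), (-1, -1), (0, -1), (0, -2), (1, -2), (1, -1), (2, -1)]
H-H contact: residue 0 @(0,0) - residue 3 @(-1, 0)

Answer: 1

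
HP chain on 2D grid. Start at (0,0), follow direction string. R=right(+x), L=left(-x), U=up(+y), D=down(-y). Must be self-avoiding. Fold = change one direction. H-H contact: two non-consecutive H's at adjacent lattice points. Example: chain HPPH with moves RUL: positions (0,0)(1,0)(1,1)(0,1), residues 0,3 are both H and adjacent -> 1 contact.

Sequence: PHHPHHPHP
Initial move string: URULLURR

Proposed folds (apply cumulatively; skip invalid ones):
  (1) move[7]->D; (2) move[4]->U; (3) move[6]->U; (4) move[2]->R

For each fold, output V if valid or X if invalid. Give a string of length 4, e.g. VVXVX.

Initial: URULLURR -> [(0, 0), (0, 1), (1, 1), (1, 2), (0, 2), (-1, 2), (-1, 3), (0, 3), (1, 3)]
Fold 1: move[7]->D => URULLURD INVALID (collision), skipped
Fold 2: move[4]->U => URULUURR VALID
Fold 3: move[6]->U => URULUUUR VALID
Fold 4: move[2]->R => URRLUUUR INVALID (collision), skipped

Answer: XVVX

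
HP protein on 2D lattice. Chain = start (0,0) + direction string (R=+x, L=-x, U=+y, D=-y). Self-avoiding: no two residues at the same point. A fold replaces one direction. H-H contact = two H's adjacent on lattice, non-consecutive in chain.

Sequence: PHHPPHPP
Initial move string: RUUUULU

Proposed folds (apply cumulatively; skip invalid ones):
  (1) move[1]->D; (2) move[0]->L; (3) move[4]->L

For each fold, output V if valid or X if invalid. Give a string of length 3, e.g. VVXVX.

Initial: RUUUULU -> [(0, 0), (1, 0), (1, 1), (1, 2), (1, 3), (1, 4), (0, 4), (0, 5)]
Fold 1: move[1]->D => RDUUULU INVALID (collision), skipped
Fold 2: move[0]->L => LUUUULU VALID
Fold 3: move[4]->L => LUUULLU VALID

Answer: XVV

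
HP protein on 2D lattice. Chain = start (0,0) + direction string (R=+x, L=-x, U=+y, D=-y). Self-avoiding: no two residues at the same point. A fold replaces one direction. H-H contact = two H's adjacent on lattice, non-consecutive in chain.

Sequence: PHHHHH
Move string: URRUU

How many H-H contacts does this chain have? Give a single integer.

Positions: [(0, 0), (0, 1), (1, 1), (2, 1), (2, 2), (2, 3)]
No H-H contacts found.

Answer: 0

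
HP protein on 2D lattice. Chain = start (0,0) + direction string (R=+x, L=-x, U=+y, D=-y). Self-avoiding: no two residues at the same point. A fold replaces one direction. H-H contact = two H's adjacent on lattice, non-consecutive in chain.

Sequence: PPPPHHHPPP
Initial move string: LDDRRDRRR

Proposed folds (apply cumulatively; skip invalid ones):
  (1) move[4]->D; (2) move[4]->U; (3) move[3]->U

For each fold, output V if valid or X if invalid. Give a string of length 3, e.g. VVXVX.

Initial: LDDRRDRRR -> [(0, 0), (-1, 0), (-1, -1), (-1, -2), (0, -2), (1, -2), (1, -3), (2, -3), (3, -3), (4, -3)]
Fold 1: move[4]->D => LDDRDDRRR VALID
Fold 2: move[4]->U => LDDRUDRRR INVALID (collision), skipped
Fold 3: move[3]->U => LDDUDDRRR INVALID (collision), skipped

Answer: VXX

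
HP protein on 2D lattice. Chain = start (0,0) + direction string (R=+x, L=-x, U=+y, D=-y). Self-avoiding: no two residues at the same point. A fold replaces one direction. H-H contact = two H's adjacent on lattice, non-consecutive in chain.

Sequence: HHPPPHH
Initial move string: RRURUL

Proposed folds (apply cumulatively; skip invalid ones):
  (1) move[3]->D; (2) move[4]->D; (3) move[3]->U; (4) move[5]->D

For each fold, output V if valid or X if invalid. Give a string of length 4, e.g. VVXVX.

Answer: XXVX

Derivation:
Initial: RRURUL -> [(0, 0), (1, 0), (2, 0), (2, 1), (3, 1), (3, 2), (2, 2)]
Fold 1: move[3]->D => RRUDUL INVALID (collision), skipped
Fold 2: move[4]->D => RRURDL INVALID (collision), skipped
Fold 3: move[3]->U => RRUUUL VALID
Fold 4: move[5]->D => RRUUUD INVALID (collision), skipped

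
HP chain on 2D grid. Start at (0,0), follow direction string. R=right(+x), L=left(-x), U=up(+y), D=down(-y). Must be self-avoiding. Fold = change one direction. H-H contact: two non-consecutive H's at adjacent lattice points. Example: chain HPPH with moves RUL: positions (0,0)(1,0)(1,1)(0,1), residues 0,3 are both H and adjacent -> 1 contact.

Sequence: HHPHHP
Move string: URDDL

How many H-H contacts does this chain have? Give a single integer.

Positions: [(0, 0), (0, 1), (1, 1), (1, 0), (1, -1), (0, -1)]
H-H contact: residue 0 @(0,0) - residue 3 @(1, 0)

Answer: 1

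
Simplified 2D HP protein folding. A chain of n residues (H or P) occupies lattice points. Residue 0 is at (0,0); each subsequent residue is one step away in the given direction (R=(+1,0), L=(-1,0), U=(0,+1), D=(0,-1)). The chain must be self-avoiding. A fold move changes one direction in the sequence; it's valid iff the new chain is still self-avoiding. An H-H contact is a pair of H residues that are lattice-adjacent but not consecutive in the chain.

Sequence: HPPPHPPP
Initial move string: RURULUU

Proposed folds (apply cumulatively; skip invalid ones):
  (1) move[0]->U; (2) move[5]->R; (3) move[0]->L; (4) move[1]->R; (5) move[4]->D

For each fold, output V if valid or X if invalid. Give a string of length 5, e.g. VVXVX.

Answer: VXVXX

Derivation:
Initial: RURULUU -> [(0, 0), (1, 0), (1, 1), (2, 1), (2, 2), (1, 2), (1, 3), (1, 4)]
Fold 1: move[0]->U => UURULUU VALID
Fold 2: move[5]->R => UURULRU INVALID (collision), skipped
Fold 3: move[0]->L => LURULUU VALID
Fold 4: move[1]->R => LRRULUU INVALID (collision), skipped
Fold 5: move[4]->D => LURUDUU INVALID (collision), skipped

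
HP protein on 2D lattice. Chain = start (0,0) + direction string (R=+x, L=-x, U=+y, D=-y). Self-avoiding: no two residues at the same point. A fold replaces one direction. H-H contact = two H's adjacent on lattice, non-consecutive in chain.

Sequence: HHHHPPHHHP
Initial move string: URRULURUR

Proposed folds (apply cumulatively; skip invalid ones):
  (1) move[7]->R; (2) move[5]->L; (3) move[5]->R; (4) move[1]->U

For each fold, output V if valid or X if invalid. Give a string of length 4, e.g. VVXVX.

Answer: VXXV

Derivation:
Initial: URRULURUR -> [(0, 0), (0, 1), (1, 1), (2, 1), (2, 2), (1, 2), (1, 3), (2, 3), (2, 4), (3, 4)]
Fold 1: move[7]->R => URRULURRR VALID
Fold 2: move[5]->L => URRULLRRR INVALID (collision), skipped
Fold 3: move[5]->R => URRULRRRR INVALID (collision), skipped
Fold 4: move[1]->U => UURULURRR VALID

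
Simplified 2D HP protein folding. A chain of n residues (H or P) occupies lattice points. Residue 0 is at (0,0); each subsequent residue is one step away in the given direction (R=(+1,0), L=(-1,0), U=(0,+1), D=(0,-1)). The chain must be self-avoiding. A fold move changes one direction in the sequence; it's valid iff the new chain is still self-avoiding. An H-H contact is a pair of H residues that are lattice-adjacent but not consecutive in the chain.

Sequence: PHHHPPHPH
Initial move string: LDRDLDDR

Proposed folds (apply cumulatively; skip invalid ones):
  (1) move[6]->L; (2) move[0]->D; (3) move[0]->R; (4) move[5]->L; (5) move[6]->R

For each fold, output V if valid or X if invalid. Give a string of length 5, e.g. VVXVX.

Initial: LDRDLDDR -> [(0, 0), (-1, 0), (-1, -1), (0, -1), (0, -2), (-1, -2), (-1, -3), (-1, -4), (0, -4)]
Fold 1: move[6]->L => LDRDLDLR INVALID (collision), skipped
Fold 2: move[0]->D => DDRDLDDR VALID
Fold 3: move[0]->R => RDRDLDDR VALID
Fold 4: move[5]->L => RDRDLLDR VALID
Fold 5: move[6]->R => RDRDLLRR INVALID (collision), skipped

Answer: XVVVX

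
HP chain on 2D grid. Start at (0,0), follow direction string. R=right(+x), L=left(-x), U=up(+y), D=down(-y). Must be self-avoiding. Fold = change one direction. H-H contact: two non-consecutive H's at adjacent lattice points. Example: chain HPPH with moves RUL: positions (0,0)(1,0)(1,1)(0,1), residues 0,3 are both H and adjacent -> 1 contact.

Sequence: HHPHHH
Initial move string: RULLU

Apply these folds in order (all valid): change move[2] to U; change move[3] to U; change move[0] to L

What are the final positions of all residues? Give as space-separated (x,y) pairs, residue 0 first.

Initial moves: RULLU
Fold: move[2]->U => RUULU (positions: [(0, 0), (1, 0), (1, 1), (1, 2), (0, 2), (0, 3)])
Fold: move[3]->U => RUUUU (positions: [(0, 0), (1, 0), (1, 1), (1, 2), (1, 3), (1, 4)])
Fold: move[0]->L => LUUUU (positions: [(0, 0), (-1, 0), (-1, 1), (-1, 2), (-1, 3), (-1, 4)])

Answer: (0,0) (-1,0) (-1,1) (-1,2) (-1,3) (-1,4)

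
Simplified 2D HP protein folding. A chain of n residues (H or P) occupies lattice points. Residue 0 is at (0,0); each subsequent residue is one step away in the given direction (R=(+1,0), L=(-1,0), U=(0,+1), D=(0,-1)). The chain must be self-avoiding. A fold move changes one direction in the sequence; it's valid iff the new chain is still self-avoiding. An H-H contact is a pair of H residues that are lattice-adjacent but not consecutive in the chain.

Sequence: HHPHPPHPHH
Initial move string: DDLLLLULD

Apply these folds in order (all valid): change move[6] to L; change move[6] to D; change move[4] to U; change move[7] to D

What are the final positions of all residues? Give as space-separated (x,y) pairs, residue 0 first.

Initial moves: DDLLLLULD
Fold: move[6]->L => DDLLLLLLD (positions: [(0, 0), (0, -1), (0, -2), (-1, -2), (-2, -2), (-3, -2), (-4, -2), (-5, -2), (-6, -2), (-6, -3)])
Fold: move[6]->D => DDLLLLDLD (positions: [(0, 0), (0, -1), (0, -2), (-1, -2), (-2, -2), (-3, -2), (-4, -2), (-4, -3), (-5, -3), (-5, -4)])
Fold: move[4]->U => DDLLULDLD (positions: [(0, 0), (0, -1), (0, -2), (-1, -2), (-2, -2), (-2, -1), (-3, -1), (-3, -2), (-4, -2), (-4, -3)])
Fold: move[7]->D => DDLLULDDD (positions: [(0, 0), (0, -1), (0, -2), (-1, -2), (-2, -2), (-2, -1), (-3, -1), (-3, -2), (-3, -3), (-3, -4)])

Answer: (0,0) (0,-1) (0,-2) (-1,-2) (-2,-2) (-2,-1) (-3,-1) (-3,-2) (-3,-3) (-3,-4)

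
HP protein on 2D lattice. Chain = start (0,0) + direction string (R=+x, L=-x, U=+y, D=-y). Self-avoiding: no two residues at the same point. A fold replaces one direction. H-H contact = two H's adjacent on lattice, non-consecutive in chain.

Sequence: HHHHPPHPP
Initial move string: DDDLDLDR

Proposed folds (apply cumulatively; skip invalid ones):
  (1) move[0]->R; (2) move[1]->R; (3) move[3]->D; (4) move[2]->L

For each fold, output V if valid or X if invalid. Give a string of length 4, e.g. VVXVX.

Initial: DDDLDLDR -> [(0, 0), (0, -1), (0, -2), (0, -3), (-1, -3), (-1, -4), (-2, -4), (-2, -5), (-1, -5)]
Fold 1: move[0]->R => RDDLDLDR VALID
Fold 2: move[1]->R => RRDLDLDR VALID
Fold 3: move[3]->D => RRDDDLDR VALID
Fold 4: move[2]->L => RRLDDLDR INVALID (collision), skipped

Answer: VVVX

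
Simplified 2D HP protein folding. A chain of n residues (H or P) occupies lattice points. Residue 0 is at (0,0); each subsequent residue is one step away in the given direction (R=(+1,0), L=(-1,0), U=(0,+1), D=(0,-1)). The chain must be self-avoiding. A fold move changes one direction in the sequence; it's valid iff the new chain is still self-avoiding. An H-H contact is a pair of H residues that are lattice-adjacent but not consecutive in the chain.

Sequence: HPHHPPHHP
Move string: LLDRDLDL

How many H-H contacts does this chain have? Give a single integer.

Answer: 1

Derivation:
Positions: [(0, 0), (-1, 0), (-2, 0), (-2, -1), (-1, -1), (-1, -2), (-2, -2), (-2, -3), (-3, -3)]
H-H contact: residue 3 @(-2,-1) - residue 6 @(-2, -2)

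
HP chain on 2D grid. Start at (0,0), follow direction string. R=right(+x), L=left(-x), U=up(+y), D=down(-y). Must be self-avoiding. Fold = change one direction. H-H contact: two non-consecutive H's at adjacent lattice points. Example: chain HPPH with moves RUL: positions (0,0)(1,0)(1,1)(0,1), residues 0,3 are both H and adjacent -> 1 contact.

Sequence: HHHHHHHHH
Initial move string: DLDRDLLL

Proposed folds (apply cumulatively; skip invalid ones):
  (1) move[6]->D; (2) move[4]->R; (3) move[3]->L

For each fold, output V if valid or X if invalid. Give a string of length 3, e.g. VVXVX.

Initial: DLDRDLLL -> [(0, 0), (0, -1), (-1, -1), (-1, -2), (0, -2), (0, -3), (-1, -3), (-2, -3), (-3, -3)]
Fold 1: move[6]->D => DLDRDLDL VALID
Fold 2: move[4]->R => DLDRRLDL INVALID (collision), skipped
Fold 3: move[3]->L => DLDLDLDL VALID

Answer: VXV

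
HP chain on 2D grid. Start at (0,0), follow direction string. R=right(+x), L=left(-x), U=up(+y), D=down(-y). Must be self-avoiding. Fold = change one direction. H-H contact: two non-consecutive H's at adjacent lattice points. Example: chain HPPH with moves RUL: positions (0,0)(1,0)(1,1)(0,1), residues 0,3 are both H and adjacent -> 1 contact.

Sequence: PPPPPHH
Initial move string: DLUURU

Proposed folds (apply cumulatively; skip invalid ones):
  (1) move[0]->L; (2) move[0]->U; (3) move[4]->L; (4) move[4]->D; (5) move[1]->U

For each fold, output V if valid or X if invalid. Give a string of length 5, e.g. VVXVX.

Initial: DLUURU -> [(0, 0), (0, -1), (-1, -1), (-1, 0), (-1, 1), (0, 1), (0, 2)]
Fold 1: move[0]->L => LLUURU VALID
Fold 2: move[0]->U => ULUURU VALID
Fold 3: move[4]->L => ULUULU VALID
Fold 4: move[4]->D => ULUUDU INVALID (collision), skipped
Fold 5: move[1]->U => UUUULU VALID

Answer: VVVXV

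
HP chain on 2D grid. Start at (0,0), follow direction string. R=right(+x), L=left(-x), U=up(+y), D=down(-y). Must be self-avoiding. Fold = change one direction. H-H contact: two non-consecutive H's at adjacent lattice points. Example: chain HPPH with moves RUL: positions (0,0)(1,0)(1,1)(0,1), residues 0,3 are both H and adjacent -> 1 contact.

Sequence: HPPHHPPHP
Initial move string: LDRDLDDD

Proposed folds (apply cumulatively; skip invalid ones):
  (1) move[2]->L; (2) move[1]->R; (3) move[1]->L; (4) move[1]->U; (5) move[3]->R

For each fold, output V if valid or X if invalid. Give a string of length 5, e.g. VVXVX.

Initial: LDRDLDDD -> [(0, 0), (-1, 0), (-1, -1), (0, -1), (0, -2), (-1, -2), (-1, -3), (-1, -4), (-1, -5)]
Fold 1: move[2]->L => LDLDLDDD VALID
Fold 2: move[1]->R => LRLDLDDD INVALID (collision), skipped
Fold 3: move[1]->L => LLLDLDDD VALID
Fold 4: move[1]->U => LULDLDDD VALID
Fold 5: move[3]->R => LULRLDDD INVALID (collision), skipped

Answer: VXVVX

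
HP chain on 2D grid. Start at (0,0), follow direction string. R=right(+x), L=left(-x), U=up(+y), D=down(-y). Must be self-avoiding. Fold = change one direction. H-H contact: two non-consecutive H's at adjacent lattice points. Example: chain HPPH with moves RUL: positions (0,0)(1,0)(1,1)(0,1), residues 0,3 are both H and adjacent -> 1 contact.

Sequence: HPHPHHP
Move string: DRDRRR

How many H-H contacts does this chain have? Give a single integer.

Positions: [(0, 0), (0, -1), (1, -1), (1, -2), (2, -2), (3, -2), (4, -2)]
No H-H contacts found.

Answer: 0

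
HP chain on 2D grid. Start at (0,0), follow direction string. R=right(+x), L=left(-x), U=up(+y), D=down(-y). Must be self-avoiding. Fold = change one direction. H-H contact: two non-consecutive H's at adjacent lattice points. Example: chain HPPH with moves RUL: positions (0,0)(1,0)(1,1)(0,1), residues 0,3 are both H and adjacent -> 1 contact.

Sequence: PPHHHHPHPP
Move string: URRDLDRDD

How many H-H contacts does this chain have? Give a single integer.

Answer: 2

Derivation:
Positions: [(0, 0), (0, 1), (1, 1), (2, 1), (2, 0), (1, 0), (1, -1), (2, -1), (2, -2), (2, -3)]
H-H contact: residue 2 @(1,1) - residue 5 @(1, 0)
H-H contact: residue 4 @(2,0) - residue 7 @(2, -1)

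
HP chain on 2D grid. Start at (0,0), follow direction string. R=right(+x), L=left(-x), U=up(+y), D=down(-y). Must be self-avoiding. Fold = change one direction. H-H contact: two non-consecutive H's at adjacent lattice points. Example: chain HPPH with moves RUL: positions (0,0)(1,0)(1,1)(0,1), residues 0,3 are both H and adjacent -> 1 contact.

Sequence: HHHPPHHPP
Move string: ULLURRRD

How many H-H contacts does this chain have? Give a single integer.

Positions: [(0, 0), (0, 1), (-1, 1), (-2, 1), (-2, 2), (-1, 2), (0, 2), (1, 2), (1, 1)]
H-H contact: residue 1 @(0,1) - residue 6 @(0, 2)
H-H contact: residue 2 @(-1,1) - residue 5 @(-1, 2)

Answer: 2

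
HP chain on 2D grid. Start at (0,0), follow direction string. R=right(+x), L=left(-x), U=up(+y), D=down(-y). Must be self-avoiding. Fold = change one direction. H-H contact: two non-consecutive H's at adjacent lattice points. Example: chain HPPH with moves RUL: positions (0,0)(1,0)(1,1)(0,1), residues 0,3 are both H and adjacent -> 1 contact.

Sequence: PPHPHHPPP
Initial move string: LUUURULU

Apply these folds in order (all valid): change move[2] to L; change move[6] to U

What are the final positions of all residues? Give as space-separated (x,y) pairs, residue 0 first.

Initial moves: LUUURULU
Fold: move[2]->L => LULURULU (positions: [(0, 0), (-1, 0), (-1, 1), (-2, 1), (-2, 2), (-1, 2), (-1, 3), (-2, 3), (-2, 4)])
Fold: move[6]->U => LULURUUU (positions: [(0, 0), (-1, 0), (-1, 1), (-2, 1), (-2, 2), (-1, 2), (-1, 3), (-1, 4), (-1, 5)])

Answer: (0,0) (-1,0) (-1,1) (-2,1) (-2,2) (-1,2) (-1,3) (-1,4) (-1,5)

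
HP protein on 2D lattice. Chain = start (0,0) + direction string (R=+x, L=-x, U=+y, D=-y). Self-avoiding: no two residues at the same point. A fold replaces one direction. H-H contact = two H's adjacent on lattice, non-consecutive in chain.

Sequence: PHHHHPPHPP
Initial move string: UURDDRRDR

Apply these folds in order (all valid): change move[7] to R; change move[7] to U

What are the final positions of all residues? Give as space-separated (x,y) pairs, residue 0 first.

Initial moves: UURDDRRDR
Fold: move[7]->R => UURDDRRRR (positions: [(0, 0), (0, 1), (0, 2), (1, 2), (1, 1), (1, 0), (2, 0), (3, 0), (4, 0), (5, 0)])
Fold: move[7]->U => UURDDRRUR (positions: [(0, 0), (0, 1), (0, 2), (1, 2), (1, 1), (1, 0), (2, 0), (3, 0), (3, 1), (4, 1)])

Answer: (0,0) (0,1) (0,2) (1,2) (1,1) (1,0) (2,0) (3,0) (3,1) (4,1)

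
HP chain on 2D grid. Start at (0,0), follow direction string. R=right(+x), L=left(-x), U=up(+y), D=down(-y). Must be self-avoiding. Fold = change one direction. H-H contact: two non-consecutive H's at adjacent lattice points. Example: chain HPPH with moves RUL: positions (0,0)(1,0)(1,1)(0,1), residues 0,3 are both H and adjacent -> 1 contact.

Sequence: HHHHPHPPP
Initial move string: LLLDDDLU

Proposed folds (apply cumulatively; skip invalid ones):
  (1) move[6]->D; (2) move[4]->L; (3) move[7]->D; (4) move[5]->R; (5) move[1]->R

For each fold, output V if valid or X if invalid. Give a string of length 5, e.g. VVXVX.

Initial: LLLDDDLU -> [(0, 0), (-1, 0), (-2, 0), (-3, 0), (-3, -1), (-3, -2), (-3, -3), (-4, -3), (-4, -2)]
Fold 1: move[6]->D => LLLDDDDU INVALID (collision), skipped
Fold 2: move[4]->L => LLLDLDLU VALID
Fold 3: move[7]->D => LLLDLDLD VALID
Fold 4: move[5]->R => LLLDLRLD INVALID (collision), skipped
Fold 5: move[1]->R => LRLDLDLD INVALID (collision), skipped

Answer: XVVXX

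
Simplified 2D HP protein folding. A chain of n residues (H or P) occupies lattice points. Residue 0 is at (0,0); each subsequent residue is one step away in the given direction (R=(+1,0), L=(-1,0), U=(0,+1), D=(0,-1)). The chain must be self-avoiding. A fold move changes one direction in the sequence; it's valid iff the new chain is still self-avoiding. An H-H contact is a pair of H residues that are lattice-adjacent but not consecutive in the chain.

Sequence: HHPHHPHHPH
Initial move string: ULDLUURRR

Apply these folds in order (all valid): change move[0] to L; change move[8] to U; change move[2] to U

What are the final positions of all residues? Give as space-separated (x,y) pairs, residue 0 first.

Initial moves: ULDLUURRR
Fold: move[0]->L => LLDLUURRR (positions: [(0, 0), (-1, 0), (-2, 0), (-2, -1), (-3, -1), (-3, 0), (-3, 1), (-2, 1), (-1, 1), (0, 1)])
Fold: move[8]->U => LLDLUURRU (positions: [(0, 0), (-1, 0), (-2, 0), (-2, -1), (-3, -1), (-3, 0), (-3, 1), (-2, 1), (-1, 1), (-1, 2)])
Fold: move[2]->U => LLULUURRU (positions: [(0, 0), (-1, 0), (-2, 0), (-2, 1), (-3, 1), (-3, 2), (-3, 3), (-2, 3), (-1, 3), (-1, 4)])

Answer: (0,0) (-1,0) (-2,0) (-2,1) (-3,1) (-3,2) (-3,3) (-2,3) (-1,3) (-1,4)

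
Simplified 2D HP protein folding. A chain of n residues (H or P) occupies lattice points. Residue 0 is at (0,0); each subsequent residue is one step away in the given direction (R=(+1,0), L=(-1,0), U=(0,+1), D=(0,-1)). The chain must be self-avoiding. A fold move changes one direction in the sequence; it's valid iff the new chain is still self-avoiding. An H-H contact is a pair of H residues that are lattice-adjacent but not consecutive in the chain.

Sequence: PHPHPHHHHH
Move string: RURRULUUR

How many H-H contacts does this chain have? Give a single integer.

Answer: 1

Derivation:
Positions: [(0, 0), (1, 0), (1, 1), (2, 1), (3, 1), (3, 2), (2, 2), (2, 3), (2, 4), (3, 4)]
H-H contact: residue 3 @(2,1) - residue 6 @(2, 2)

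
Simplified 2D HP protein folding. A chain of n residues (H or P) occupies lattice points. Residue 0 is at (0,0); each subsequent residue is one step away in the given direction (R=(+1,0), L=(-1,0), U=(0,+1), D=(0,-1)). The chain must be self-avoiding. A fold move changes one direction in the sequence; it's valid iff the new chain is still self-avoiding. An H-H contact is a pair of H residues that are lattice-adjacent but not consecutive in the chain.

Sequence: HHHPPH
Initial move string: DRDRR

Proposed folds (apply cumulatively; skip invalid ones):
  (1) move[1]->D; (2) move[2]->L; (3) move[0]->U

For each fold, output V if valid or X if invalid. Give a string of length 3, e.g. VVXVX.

Answer: VXX

Derivation:
Initial: DRDRR -> [(0, 0), (0, -1), (1, -1), (1, -2), (2, -2), (3, -2)]
Fold 1: move[1]->D => DDDRR VALID
Fold 2: move[2]->L => DDLRR INVALID (collision), skipped
Fold 3: move[0]->U => UDDRR INVALID (collision), skipped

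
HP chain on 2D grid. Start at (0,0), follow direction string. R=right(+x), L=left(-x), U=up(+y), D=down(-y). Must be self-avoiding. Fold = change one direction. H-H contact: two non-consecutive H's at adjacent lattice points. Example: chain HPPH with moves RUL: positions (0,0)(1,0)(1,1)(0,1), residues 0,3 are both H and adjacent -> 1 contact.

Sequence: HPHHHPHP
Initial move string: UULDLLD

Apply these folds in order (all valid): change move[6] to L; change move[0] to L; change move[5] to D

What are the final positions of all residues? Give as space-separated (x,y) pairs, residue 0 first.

Answer: (0,0) (-1,0) (-1,1) (-2,1) (-2,0) (-3,0) (-3,-1) (-4,-1)

Derivation:
Initial moves: UULDLLD
Fold: move[6]->L => UULDLLL (positions: [(0, 0), (0, 1), (0, 2), (-1, 2), (-1, 1), (-2, 1), (-3, 1), (-4, 1)])
Fold: move[0]->L => LULDLLL (positions: [(0, 0), (-1, 0), (-1, 1), (-2, 1), (-2, 0), (-3, 0), (-4, 0), (-5, 0)])
Fold: move[5]->D => LULDLDL (positions: [(0, 0), (-1, 0), (-1, 1), (-2, 1), (-2, 0), (-3, 0), (-3, -1), (-4, -1)])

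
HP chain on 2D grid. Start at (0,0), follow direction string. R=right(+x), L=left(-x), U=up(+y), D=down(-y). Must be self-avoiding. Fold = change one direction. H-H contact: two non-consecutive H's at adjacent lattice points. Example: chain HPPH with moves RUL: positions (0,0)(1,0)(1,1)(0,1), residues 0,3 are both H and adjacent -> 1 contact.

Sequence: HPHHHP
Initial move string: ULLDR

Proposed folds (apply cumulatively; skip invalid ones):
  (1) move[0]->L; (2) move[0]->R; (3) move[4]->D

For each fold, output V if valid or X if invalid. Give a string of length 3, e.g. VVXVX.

Initial: ULLDR -> [(0, 0), (0, 1), (-1, 1), (-2, 1), (-2, 0), (-1, 0)]
Fold 1: move[0]->L => LLLDR VALID
Fold 2: move[0]->R => RLLDR INVALID (collision), skipped
Fold 3: move[4]->D => LLLDD VALID

Answer: VXV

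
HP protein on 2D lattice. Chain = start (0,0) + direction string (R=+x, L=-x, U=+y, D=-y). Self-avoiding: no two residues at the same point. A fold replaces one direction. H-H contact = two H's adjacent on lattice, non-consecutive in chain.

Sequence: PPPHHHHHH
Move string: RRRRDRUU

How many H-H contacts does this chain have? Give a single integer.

Answer: 1

Derivation:
Positions: [(0, 0), (1, 0), (2, 0), (3, 0), (4, 0), (4, -1), (5, -1), (5, 0), (5, 1)]
H-H contact: residue 4 @(4,0) - residue 7 @(5, 0)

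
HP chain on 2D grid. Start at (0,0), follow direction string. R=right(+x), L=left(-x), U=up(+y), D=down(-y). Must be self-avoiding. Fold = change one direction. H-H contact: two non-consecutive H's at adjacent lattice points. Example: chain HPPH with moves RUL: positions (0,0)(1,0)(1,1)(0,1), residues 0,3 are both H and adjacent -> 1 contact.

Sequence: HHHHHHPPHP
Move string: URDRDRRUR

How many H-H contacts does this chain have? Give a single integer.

Answer: 1

Derivation:
Positions: [(0, 0), (0, 1), (1, 1), (1, 0), (2, 0), (2, -1), (3, -1), (4, -1), (4, 0), (5, 0)]
H-H contact: residue 0 @(0,0) - residue 3 @(1, 0)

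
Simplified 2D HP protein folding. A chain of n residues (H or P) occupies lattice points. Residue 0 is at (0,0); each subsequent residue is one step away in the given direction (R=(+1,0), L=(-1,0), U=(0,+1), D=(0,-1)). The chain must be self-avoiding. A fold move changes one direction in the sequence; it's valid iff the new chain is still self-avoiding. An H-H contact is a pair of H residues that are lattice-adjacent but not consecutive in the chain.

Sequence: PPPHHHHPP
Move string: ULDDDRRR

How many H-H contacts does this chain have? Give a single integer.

Positions: [(0, 0), (0, 1), (-1, 1), (-1, 0), (-1, -1), (-1, -2), (0, -2), (1, -2), (2, -2)]
No H-H contacts found.

Answer: 0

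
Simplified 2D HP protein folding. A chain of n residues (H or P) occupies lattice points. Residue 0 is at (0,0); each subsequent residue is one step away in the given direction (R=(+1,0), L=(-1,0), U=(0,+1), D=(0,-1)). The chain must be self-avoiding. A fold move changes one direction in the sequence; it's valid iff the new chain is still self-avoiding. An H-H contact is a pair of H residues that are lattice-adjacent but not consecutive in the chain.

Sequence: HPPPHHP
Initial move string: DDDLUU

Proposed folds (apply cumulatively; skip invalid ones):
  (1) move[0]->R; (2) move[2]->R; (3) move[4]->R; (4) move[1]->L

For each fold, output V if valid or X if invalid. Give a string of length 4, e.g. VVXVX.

Answer: XXXV

Derivation:
Initial: DDDLUU -> [(0, 0), (0, -1), (0, -2), (0, -3), (-1, -3), (-1, -2), (-1, -1)]
Fold 1: move[0]->R => RDDLUU INVALID (collision), skipped
Fold 2: move[2]->R => DDRLUU INVALID (collision), skipped
Fold 3: move[4]->R => DDDLRU INVALID (collision), skipped
Fold 4: move[1]->L => DLDLUU VALID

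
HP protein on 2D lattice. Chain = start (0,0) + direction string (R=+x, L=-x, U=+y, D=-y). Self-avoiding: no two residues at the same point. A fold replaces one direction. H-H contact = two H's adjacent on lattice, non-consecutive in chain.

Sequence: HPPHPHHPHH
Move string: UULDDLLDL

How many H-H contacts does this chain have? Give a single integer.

Positions: [(0, 0), (0, 1), (0, 2), (-1, 2), (-1, 1), (-1, 0), (-2, 0), (-3, 0), (-3, -1), (-4, -1)]
H-H contact: residue 0 @(0,0) - residue 5 @(-1, 0)

Answer: 1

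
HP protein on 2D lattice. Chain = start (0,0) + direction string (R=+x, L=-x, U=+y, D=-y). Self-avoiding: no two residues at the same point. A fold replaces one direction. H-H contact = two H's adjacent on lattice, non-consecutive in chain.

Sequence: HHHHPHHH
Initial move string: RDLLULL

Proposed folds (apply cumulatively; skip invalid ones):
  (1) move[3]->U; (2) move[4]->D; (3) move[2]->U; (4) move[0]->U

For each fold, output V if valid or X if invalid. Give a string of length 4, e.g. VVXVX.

Answer: XVXX

Derivation:
Initial: RDLLULL -> [(0, 0), (1, 0), (1, -1), (0, -1), (-1, -1), (-1, 0), (-2, 0), (-3, 0)]
Fold 1: move[3]->U => RDLUULL INVALID (collision), skipped
Fold 2: move[4]->D => RDLLDLL VALID
Fold 3: move[2]->U => RDULDLL INVALID (collision), skipped
Fold 4: move[0]->U => UDLLDLL INVALID (collision), skipped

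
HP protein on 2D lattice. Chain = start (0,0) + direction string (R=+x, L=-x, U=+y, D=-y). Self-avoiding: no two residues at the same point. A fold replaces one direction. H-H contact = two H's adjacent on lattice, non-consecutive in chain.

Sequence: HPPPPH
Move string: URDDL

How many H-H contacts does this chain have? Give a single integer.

Positions: [(0, 0), (0, 1), (1, 1), (1, 0), (1, -1), (0, -1)]
H-H contact: residue 0 @(0,0) - residue 5 @(0, -1)

Answer: 1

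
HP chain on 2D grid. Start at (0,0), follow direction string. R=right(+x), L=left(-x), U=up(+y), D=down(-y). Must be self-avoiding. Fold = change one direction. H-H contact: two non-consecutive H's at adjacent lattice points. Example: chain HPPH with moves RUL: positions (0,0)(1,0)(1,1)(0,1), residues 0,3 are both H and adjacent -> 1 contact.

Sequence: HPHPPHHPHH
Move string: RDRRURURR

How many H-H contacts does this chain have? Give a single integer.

Answer: 0

Derivation:
Positions: [(0, 0), (1, 0), (1, -1), (2, -1), (3, -1), (3, 0), (4, 0), (4, 1), (5, 1), (6, 1)]
No H-H contacts found.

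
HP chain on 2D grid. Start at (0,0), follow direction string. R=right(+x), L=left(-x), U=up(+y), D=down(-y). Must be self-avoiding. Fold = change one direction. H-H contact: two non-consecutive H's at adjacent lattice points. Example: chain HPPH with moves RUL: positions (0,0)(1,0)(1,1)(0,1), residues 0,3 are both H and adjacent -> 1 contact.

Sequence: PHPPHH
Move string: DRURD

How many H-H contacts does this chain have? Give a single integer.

Positions: [(0, 0), (0, -1), (1, -1), (1, 0), (2, 0), (2, -1)]
No H-H contacts found.

Answer: 0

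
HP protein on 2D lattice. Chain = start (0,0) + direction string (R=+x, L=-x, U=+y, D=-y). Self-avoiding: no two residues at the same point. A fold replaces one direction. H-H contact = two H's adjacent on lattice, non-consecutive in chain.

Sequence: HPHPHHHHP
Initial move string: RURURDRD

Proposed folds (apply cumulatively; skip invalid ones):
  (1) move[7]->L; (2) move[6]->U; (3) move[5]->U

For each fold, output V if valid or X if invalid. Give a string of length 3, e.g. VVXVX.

Answer: XXV

Derivation:
Initial: RURURDRD -> [(0, 0), (1, 0), (1, 1), (2, 1), (2, 2), (3, 2), (3, 1), (4, 1), (4, 0)]
Fold 1: move[7]->L => RURURDRL INVALID (collision), skipped
Fold 2: move[6]->U => RURURDUD INVALID (collision), skipped
Fold 3: move[5]->U => RURURURD VALID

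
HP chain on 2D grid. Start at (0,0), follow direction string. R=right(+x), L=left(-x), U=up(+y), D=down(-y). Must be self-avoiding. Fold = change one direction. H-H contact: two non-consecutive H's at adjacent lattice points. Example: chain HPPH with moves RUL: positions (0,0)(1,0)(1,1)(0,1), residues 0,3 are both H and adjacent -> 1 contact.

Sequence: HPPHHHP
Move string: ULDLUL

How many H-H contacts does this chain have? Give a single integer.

Positions: [(0, 0), (0, 1), (-1, 1), (-1, 0), (-2, 0), (-2, 1), (-3, 1)]
H-H contact: residue 0 @(0,0) - residue 3 @(-1, 0)

Answer: 1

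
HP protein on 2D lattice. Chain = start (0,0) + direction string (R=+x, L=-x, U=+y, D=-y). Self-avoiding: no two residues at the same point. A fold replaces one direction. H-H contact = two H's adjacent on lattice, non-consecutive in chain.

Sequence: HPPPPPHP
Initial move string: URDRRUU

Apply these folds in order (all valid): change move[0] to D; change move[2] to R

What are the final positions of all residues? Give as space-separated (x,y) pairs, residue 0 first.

Initial moves: URDRRUU
Fold: move[0]->D => DRDRRUU (positions: [(0, 0), (0, -1), (1, -1), (1, -2), (2, -2), (3, -2), (3, -1), (3, 0)])
Fold: move[2]->R => DRRRRUU (positions: [(0, 0), (0, -1), (1, -1), (2, -1), (3, -1), (4, -1), (4, 0), (4, 1)])

Answer: (0,0) (0,-1) (1,-1) (2,-1) (3,-1) (4,-1) (4,0) (4,1)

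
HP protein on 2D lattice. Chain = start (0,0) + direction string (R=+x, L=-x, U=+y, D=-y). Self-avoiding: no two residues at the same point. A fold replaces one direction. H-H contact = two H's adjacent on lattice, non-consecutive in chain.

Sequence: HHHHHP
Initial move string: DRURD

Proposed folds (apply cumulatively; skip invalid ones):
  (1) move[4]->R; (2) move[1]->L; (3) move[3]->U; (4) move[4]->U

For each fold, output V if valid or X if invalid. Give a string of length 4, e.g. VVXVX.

Answer: VXVV

Derivation:
Initial: DRURD -> [(0, 0), (0, -1), (1, -1), (1, 0), (2, 0), (2, -1)]
Fold 1: move[4]->R => DRURR VALID
Fold 2: move[1]->L => DLURR INVALID (collision), skipped
Fold 3: move[3]->U => DRUUR VALID
Fold 4: move[4]->U => DRUUU VALID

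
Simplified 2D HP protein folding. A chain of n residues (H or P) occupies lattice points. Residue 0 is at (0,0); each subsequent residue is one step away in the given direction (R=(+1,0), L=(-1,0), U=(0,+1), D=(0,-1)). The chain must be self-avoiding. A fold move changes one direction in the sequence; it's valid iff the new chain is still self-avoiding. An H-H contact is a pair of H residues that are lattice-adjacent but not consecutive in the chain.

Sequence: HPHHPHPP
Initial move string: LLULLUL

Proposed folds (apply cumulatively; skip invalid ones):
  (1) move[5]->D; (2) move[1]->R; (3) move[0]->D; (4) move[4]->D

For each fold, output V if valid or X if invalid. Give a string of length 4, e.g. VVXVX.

Answer: VXVV

Derivation:
Initial: LLULLUL -> [(0, 0), (-1, 0), (-2, 0), (-2, 1), (-3, 1), (-4, 1), (-4, 2), (-5, 2)]
Fold 1: move[5]->D => LLULLDL VALID
Fold 2: move[1]->R => LRULLDL INVALID (collision), skipped
Fold 3: move[0]->D => DLULLDL VALID
Fold 4: move[4]->D => DLULDDL VALID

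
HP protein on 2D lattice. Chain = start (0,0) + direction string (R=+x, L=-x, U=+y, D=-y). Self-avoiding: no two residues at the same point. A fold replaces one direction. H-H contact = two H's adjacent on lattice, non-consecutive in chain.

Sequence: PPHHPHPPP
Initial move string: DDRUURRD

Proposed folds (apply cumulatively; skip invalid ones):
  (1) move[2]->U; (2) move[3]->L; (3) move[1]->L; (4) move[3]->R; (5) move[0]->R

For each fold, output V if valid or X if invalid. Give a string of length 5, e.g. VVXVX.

Answer: XXXVV

Derivation:
Initial: DDRUURRD -> [(0, 0), (0, -1), (0, -2), (1, -2), (1, -1), (1, 0), (2, 0), (3, 0), (3, -1)]
Fold 1: move[2]->U => DDUUURRD INVALID (collision), skipped
Fold 2: move[3]->L => DDRLURRD INVALID (collision), skipped
Fold 3: move[1]->L => DLRUURRD INVALID (collision), skipped
Fold 4: move[3]->R => DDRRURRD VALID
Fold 5: move[0]->R => RDRRURRD VALID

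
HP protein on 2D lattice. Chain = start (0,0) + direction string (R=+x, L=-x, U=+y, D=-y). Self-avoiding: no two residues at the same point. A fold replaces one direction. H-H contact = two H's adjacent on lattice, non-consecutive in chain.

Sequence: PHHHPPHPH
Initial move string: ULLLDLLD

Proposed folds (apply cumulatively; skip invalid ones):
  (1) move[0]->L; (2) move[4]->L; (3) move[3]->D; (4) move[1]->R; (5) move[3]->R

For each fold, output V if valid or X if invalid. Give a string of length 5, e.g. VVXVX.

Answer: VVVXX

Derivation:
Initial: ULLLDLLD -> [(0, 0), (0, 1), (-1, 1), (-2, 1), (-3, 1), (-3, 0), (-4, 0), (-5, 0), (-5, -1)]
Fold 1: move[0]->L => LLLLDLLD VALID
Fold 2: move[4]->L => LLLLLLLD VALID
Fold 3: move[3]->D => LLLDLLLD VALID
Fold 4: move[1]->R => LRLDLLLD INVALID (collision), skipped
Fold 5: move[3]->R => LLLRLLLD INVALID (collision), skipped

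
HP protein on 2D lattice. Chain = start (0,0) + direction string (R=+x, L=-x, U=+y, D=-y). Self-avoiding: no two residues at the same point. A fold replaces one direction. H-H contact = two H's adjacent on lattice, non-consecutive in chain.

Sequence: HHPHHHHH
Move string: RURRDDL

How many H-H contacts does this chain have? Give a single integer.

Answer: 0

Derivation:
Positions: [(0, 0), (1, 0), (1, 1), (2, 1), (3, 1), (3, 0), (3, -1), (2, -1)]
No H-H contacts found.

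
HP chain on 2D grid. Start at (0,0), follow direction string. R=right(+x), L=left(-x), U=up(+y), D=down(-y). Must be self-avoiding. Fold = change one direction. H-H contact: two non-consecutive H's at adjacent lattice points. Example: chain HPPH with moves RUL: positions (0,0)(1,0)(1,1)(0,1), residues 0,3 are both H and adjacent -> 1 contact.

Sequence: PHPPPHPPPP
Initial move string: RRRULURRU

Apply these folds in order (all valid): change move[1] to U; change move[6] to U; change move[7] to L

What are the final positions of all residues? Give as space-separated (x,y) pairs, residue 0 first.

Answer: (0,0) (1,0) (1,1) (2,1) (2,2) (1,2) (1,3) (1,4) (0,4) (0,5)

Derivation:
Initial moves: RRRULURRU
Fold: move[1]->U => RURULURRU (positions: [(0, 0), (1, 0), (1, 1), (2, 1), (2, 2), (1, 2), (1, 3), (2, 3), (3, 3), (3, 4)])
Fold: move[6]->U => RURULUURU (positions: [(0, 0), (1, 0), (1, 1), (2, 1), (2, 2), (1, 2), (1, 3), (1, 4), (2, 4), (2, 5)])
Fold: move[7]->L => RURULUULU (positions: [(0, 0), (1, 0), (1, 1), (2, 1), (2, 2), (1, 2), (1, 3), (1, 4), (0, 4), (0, 5)])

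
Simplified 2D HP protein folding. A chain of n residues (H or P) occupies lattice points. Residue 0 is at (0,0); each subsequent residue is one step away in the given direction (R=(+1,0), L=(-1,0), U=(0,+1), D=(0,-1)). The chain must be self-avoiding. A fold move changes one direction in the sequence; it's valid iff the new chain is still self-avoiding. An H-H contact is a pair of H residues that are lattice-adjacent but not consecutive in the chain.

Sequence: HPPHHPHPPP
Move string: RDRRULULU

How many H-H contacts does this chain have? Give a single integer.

Answer: 1

Derivation:
Positions: [(0, 0), (1, 0), (1, -1), (2, -1), (3, -1), (3, 0), (2, 0), (2, 1), (1, 1), (1, 2)]
H-H contact: residue 3 @(2,-1) - residue 6 @(2, 0)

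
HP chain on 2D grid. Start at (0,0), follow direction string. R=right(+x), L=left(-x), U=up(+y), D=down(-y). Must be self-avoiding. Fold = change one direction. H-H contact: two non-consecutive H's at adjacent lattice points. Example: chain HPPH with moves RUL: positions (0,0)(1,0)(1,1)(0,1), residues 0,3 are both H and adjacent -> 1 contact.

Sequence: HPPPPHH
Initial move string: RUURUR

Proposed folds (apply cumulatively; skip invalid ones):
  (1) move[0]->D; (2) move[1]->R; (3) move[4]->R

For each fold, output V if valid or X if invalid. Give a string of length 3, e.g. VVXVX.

Answer: XVV

Derivation:
Initial: RUURUR -> [(0, 0), (1, 0), (1, 1), (1, 2), (2, 2), (2, 3), (3, 3)]
Fold 1: move[0]->D => DUURUR INVALID (collision), skipped
Fold 2: move[1]->R => RRURUR VALID
Fold 3: move[4]->R => RRURRR VALID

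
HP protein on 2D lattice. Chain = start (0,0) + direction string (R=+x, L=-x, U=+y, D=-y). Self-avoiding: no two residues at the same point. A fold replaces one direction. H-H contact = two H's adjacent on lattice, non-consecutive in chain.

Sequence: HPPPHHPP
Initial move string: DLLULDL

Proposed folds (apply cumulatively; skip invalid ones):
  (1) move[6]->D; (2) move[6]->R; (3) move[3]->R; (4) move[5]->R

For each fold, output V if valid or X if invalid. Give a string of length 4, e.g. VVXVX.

Initial: DLLULDL -> [(0, 0), (0, -1), (-1, -1), (-2, -1), (-2, 0), (-3, 0), (-3, -1), (-4, -1)]
Fold 1: move[6]->D => DLLULDD VALID
Fold 2: move[6]->R => DLLULDR INVALID (collision), skipped
Fold 3: move[3]->R => DLLRLDD INVALID (collision), skipped
Fold 4: move[5]->R => DLLULRD INVALID (collision), skipped

Answer: VXXX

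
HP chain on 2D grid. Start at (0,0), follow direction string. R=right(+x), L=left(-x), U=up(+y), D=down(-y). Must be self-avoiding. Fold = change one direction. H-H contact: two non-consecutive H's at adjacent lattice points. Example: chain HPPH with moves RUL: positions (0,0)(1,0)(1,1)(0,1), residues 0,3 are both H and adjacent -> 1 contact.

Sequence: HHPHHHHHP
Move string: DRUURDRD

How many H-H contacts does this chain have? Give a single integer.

Answer: 2

Derivation:
Positions: [(0, 0), (0, -1), (1, -1), (1, 0), (1, 1), (2, 1), (2, 0), (3, 0), (3, -1)]
H-H contact: residue 0 @(0,0) - residue 3 @(1, 0)
H-H contact: residue 3 @(1,0) - residue 6 @(2, 0)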